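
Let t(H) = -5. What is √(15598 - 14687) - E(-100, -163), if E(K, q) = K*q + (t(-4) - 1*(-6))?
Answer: -16301 + √911 ≈ -16271.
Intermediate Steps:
E(K, q) = 1 + K*q (E(K, q) = K*q + (-5 - 1*(-6)) = K*q + (-5 + 6) = K*q + 1 = 1 + K*q)
√(15598 - 14687) - E(-100, -163) = √(15598 - 14687) - (1 - 100*(-163)) = √911 - (1 + 16300) = √911 - 1*16301 = √911 - 16301 = -16301 + √911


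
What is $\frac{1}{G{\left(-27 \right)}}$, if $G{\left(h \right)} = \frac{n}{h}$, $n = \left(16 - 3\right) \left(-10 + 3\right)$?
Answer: $\frac{27}{91} \approx 0.2967$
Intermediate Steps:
$n = -91$ ($n = 13 \left(-7\right) = -91$)
$G{\left(h \right)} = - \frac{91}{h}$
$\frac{1}{G{\left(-27 \right)}} = \frac{1}{\left(-91\right) \frac{1}{-27}} = \frac{1}{\left(-91\right) \left(- \frac{1}{27}\right)} = \frac{1}{\frac{91}{27}} = \frac{27}{91}$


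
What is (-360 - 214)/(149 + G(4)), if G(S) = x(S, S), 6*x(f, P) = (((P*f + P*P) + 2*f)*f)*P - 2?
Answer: -861/383 ≈ -2.2480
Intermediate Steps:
x(f, P) = -⅓ + P*f*(P² + 2*f + P*f)/6 (x(f, P) = ((((P*f + P*P) + 2*f)*f)*P - 2)/6 = ((((P*f + P²) + 2*f)*f)*P - 2)/6 = ((((P² + P*f) + 2*f)*f)*P - 2)/6 = (((P² + 2*f + P*f)*f)*P - 2)/6 = ((f*(P² + 2*f + P*f))*P - 2)/6 = (P*f*(P² + 2*f + P*f) - 2)/6 = (-2 + P*f*(P² + 2*f + P*f))/6 = -⅓ + P*f*(P² + 2*f + P*f)/6)
G(S) = -⅓ + S³/3 + S⁴/3 (G(S) = -⅓ + S*S²/3 + S*S³/6 + S²*S²/6 = -⅓ + S³/3 + S⁴/6 + S⁴/6 = -⅓ + S³/3 + S⁴/3)
(-360 - 214)/(149 + G(4)) = (-360 - 214)/(149 + (-⅓ + (⅓)*4³ + (⅓)*4⁴)) = -574/(149 + (-⅓ + (⅓)*64 + (⅓)*256)) = -574/(149 + (-⅓ + 64/3 + 256/3)) = -574/(149 + 319/3) = -574/766/3 = -574*3/766 = -861/383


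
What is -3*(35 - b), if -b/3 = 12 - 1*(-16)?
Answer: -357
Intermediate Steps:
b = -84 (b = -3*(12 - 1*(-16)) = -3*(12 + 16) = -3*28 = -84)
-3*(35 - b) = -3*(35 - 1*(-84)) = -3*(35 + 84) = -3*119 = -357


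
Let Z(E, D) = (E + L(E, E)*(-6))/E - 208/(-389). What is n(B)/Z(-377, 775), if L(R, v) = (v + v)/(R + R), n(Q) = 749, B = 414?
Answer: 109843097/227403 ≈ 483.03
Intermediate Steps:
L(R, v) = v/R (L(R, v) = (2*v)/((2*R)) = (2*v)*(1/(2*R)) = v/R)
Z(E, D) = 208/389 + (-6 + E)/E (Z(E, D) = (E + (E/E)*(-6))/E - 208/(-389) = (E + 1*(-6))/E - 208*(-1/389) = (E - 6)/E + 208/389 = (-6 + E)/E + 208/389 = 208/389 + (-6 + E)/E)
n(B)/Z(-377, 775) = 749/(597/389 - 6/(-377)) = 749/(597/389 - 6*(-1/377)) = 749/(597/389 + 6/377) = 749/(227403/146653) = 749*(146653/227403) = 109843097/227403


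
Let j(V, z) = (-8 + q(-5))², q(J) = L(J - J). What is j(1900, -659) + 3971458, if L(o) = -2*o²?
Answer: 3971522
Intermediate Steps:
q(J) = 0 (q(J) = -2*(J - J)² = -2*0² = -2*0 = 0)
j(V, z) = 64 (j(V, z) = (-8 + 0)² = (-8)² = 64)
j(1900, -659) + 3971458 = 64 + 3971458 = 3971522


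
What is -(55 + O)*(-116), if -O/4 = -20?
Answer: 15660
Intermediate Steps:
O = 80 (O = -4*(-20) = 80)
-(55 + O)*(-116) = -(55 + 80)*(-116) = -135*(-116) = -1*(-15660) = 15660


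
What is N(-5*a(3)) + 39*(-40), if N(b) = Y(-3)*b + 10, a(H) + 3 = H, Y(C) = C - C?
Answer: -1550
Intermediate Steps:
Y(C) = 0
a(H) = -3 + H
N(b) = 10 (N(b) = 0*b + 10 = 0 + 10 = 10)
N(-5*a(3)) + 39*(-40) = 10 + 39*(-40) = 10 - 1560 = -1550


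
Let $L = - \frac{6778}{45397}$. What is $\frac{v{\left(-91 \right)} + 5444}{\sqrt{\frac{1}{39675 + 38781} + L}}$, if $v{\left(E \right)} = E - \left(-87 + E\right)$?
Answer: $- \frac{11062 i \sqrt{473460742659199218}}{531729371} \approx - 14315.0 i$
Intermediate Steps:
$v{\left(E \right)} = 87$
$L = - \frac{6778}{45397}$ ($L = \left(-6778\right) \frac{1}{45397} = - \frac{6778}{45397} \approx -0.14931$)
$\frac{v{\left(-91 \right)} + 5444}{\sqrt{\frac{1}{39675 + 38781} + L}} = \frac{87 + 5444}{\sqrt{\frac{1}{39675 + 38781} - \frac{6778}{45397}}} = \frac{5531}{\sqrt{\frac{1}{78456} - \frac{6778}{45397}}} = \frac{5531}{\sqrt{- \frac{531729371}{3561667032}}} = \frac{5531}{\frac{1}{1780833516} i \sqrt{473460742659199218}} = 5531 \left(- \frac{2 i \sqrt{473460742659199218}}{531729371}\right) = - \frac{11062 i \sqrt{473460742659199218}}{531729371}$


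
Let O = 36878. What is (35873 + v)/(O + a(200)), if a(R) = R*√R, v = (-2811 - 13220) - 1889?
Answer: 331035367/675993442 - 8976500*√2/337996721 ≈ 0.45214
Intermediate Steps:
v = -17920 (v = -16031 - 1889 = -17920)
a(R) = R^(3/2)
(35873 + v)/(O + a(200)) = (35873 - 17920)/(36878 + 200^(3/2)) = 17953/(36878 + 2000*√2)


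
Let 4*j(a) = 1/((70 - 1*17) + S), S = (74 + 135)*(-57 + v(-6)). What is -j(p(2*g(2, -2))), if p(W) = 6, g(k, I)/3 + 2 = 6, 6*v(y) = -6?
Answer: 1/48276 ≈ 2.0714e-5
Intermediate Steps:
v(y) = -1 (v(y) = (1/6)*(-6) = -1)
g(k, I) = 12 (g(k, I) = -6 + 3*6 = -6 + 18 = 12)
S = -12122 (S = (74 + 135)*(-57 - 1) = 209*(-58) = -12122)
j(a) = -1/48276 (j(a) = 1/(4*((70 - 1*17) - 12122)) = 1/(4*((70 - 17) - 12122)) = 1/(4*(53 - 12122)) = (1/4)/(-12069) = (1/4)*(-1/12069) = -1/48276)
-j(p(2*g(2, -2))) = -1*(-1/48276) = 1/48276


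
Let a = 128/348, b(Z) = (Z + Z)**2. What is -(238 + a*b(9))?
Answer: -10358/29 ≈ -357.17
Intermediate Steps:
b(Z) = 4*Z**2 (b(Z) = (2*Z)**2 = 4*Z**2)
a = 32/87 (a = 128*(1/348) = 32/87 ≈ 0.36782)
-(238 + a*b(9)) = -(238 + 32*(4*9**2)/87) = -(238 + 32*(4*81)/87) = -(238 + (32/87)*324) = -(238 + 3456/29) = -1*10358/29 = -10358/29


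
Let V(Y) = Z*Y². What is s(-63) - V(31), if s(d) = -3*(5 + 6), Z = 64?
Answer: -61537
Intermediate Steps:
V(Y) = 64*Y²
s(d) = -33 (s(d) = -3*11 = -33)
s(-63) - V(31) = -33 - 64*31² = -33 - 64*961 = -33 - 1*61504 = -33 - 61504 = -61537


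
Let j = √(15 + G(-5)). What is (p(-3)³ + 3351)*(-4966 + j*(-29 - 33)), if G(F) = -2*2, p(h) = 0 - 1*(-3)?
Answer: -16775148 - 209436*√11 ≈ -1.7470e+7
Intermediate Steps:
p(h) = 3 (p(h) = 0 + 3 = 3)
G(F) = -4
j = √11 (j = √(15 - 4) = √11 ≈ 3.3166)
(p(-3)³ + 3351)*(-4966 + j*(-29 - 33)) = (3³ + 3351)*(-4966 + √11*(-29 - 33)) = (27 + 3351)*(-4966 + √11*(-62)) = 3378*(-4966 - 62*√11) = -16775148 - 209436*√11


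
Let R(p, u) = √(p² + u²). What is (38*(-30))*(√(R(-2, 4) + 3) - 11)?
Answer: 12540 - 1140*√(3 + 2*√5) ≈ 9423.8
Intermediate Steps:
(38*(-30))*(√(R(-2, 4) + 3) - 11) = (38*(-30))*(√(√((-2)² + 4²) + 3) - 11) = -1140*(√(√(4 + 16) + 3) - 11) = -1140*(√(√20 + 3) - 11) = -1140*(√(2*√5 + 3) - 11) = -1140*(√(3 + 2*√5) - 11) = -1140*(-11 + √(3 + 2*√5)) = 12540 - 1140*√(3 + 2*√5)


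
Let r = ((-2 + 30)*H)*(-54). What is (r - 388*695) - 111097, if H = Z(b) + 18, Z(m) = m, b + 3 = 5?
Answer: -410997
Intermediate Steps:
b = 2 (b = -3 + 5 = 2)
H = 20 (H = 2 + 18 = 20)
r = -30240 (r = ((-2 + 30)*20)*(-54) = (28*20)*(-54) = 560*(-54) = -30240)
(r - 388*695) - 111097 = (-30240 - 388*695) - 111097 = (-30240 - 269660) - 111097 = -299900 - 111097 = -410997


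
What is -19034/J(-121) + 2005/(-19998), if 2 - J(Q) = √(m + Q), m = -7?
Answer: -5769307/19998 - 38068*I*√2/33 ≈ -288.49 - 1631.4*I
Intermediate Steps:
J(Q) = 2 - √(-7 + Q)
-19034/J(-121) + 2005/(-19998) = -19034/(2 - √(-7 - 121)) + 2005/(-19998) = -19034/(2 - √(-128)) + 2005*(-1/19998) = -19034/(2 - 8*I*√2) - 2005/19998 = -2005/19998 - 19034/(2 - 8*I*√2)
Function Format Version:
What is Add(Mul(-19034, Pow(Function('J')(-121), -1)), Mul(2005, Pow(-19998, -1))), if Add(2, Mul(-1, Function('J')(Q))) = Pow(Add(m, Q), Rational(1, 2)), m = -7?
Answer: Add(Rational(-5769307, 19998), Mul(Rational(-38068, 33), I, Pow(2, Rational(1, 2)))) ≈ Add(-288.49, Mul(-1631.4, I))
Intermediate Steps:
Function('J')(Q) = Add(2, Mul(-1, Pow(Add(-7, Q), Rational(1, 2))))
Add(Mul(-19034, Pow(Function('J')(-121), -1)), Mul(2005, Pow(-19998, -1))) = Add(Mul(-19034, Pow(Add(2, Mul(-1, Pow(Add(-7, -121), Rational(1, 2)))), -1)), Mul(2005, Pow(-19998, -1))) = Add(Mul(-19034, Pow(Add(2, Mul(-1, Pow(-128, Rational(1, 2)))), -1)), Mul(2005, Rational(-1, 19998))) = Add(Mul(-19034, Pow(Add(2, Mul(-1, Mul(8, I, Pow(2, Rational(1, 2))))), -1)), Rational(-2005, 19998)) = Add(Mul(-19034, Pow(Add(2, Mul(-8, I, Pow(2, Rational(1, 2)))), -1)), Rational(-2005, 19998)) = Add(Rational(-2005, 19998), Mul(-19034, Pow(Add(2, Mul(-8, I, Pow(2, Rational(1, 2)))), -1)))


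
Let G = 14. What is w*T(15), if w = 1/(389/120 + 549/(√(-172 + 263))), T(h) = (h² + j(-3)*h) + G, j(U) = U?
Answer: -824088720/4326404189 + 1533686400*√91/4326404189 ≈ 3.1912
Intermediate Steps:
T(h) = 14 + h² - 3*h (T(h) = (h² - 3*h) + 14 = 14 + h² - 3*h)
w = 1/(389/120 + 549*√91/91) (w = 1/(389*(1/120) + 549/(√91)) = 1/(389/120 + 549*(√91/91)) = 1/(389/120 + 549*√91/91) ≈ 0.016449)
w*T(15) = (-4247880/4326404189 + 7905600*√91/4326404189)*(14 + 15² - 3*15) = (-4247880/4326404189 + 7905600*√91/4326404189)*(14 + 225 - 45) = (-4247880/4326404189 + 7905600*√91/4326404189)*194 = -824088720/4326404189 + 1533686400*√91/4326404189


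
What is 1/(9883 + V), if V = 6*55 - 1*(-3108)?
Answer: 1/13321 ≈ 7.5069e-5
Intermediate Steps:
V = 3438 (V = 330 + 3108 = 3438)
1/(9883 + V) = 1/(9883 + 3438) = 1/13321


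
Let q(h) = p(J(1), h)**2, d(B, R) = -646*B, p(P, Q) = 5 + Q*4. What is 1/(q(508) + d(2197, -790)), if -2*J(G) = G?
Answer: 1/2730107 ≈ 3.6629e-7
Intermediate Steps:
J(G) = -G/2
p(P, Q) = 5 + 4*Q
q(h) = (5 + 4*h)**2
1/(q(508) + d(2197, -790)) = 1/((5 + 4*508)**2 - 646*2197) = 1/((5 + 2032)**2 - 1419262) = 1/(2037**2 - 1419262) = 1/(4149369 - 1419262) = 1/2730107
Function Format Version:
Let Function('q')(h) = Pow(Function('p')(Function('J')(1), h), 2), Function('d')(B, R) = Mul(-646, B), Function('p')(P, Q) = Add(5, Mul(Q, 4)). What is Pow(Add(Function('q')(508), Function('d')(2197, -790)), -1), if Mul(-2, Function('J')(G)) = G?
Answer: Rational(1, 2730107) ≈ 3.6629e-7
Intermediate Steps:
Function('J')(G) = Mul(Rational(-1, 2), G)
Function('p')(P, Q) = Add(5, Mul(4, Q))
Function('q')(h) = Pow(Add(5, Mul(4, h)), 2)
Pow(Add(Function('q')(508), Function('d')(2197, -790)), -1) = Pow(Add(Pow(Add(5, Mul(4, 508)), 2), Mul(-646, 2197)), -1) = Pow(Add(Pow(Add(5, 2032), 2), -1419262), -1) = Pow(Add(Pow(2037, 2), -1419262), -1) = Pow(Add(4149369, -1419262), -1) = Pow(2730107, -1) = Rational(1, 2730107)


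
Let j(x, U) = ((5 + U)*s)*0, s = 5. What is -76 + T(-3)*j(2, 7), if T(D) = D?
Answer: -76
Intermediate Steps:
j(x, U) = 0 (j(x, U) = ((5 + U)*5)*0 = (25 + 5*U)*0 = 0)
-76 + T(-3)*j(2, 7) = -76 - 3*0 = -76 + 0 = -76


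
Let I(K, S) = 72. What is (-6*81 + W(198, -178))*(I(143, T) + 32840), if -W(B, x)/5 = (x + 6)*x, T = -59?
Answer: -5054164192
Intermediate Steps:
W(B, x) = -5*x*(6 + x) (W(B, x) = -5*(x + 6)*x = -5*(6 + x)*x = -5*x*(6 + x))
(-6*81 + W(198, -178))*(I(143, T) + 32840) = (-6*81 - 5*(-178)*(6 - 178))*(72 + 32840) = (-486 - 5*(-178)*(-172))*32912 = (-486 - 153080)*32912 = -153566*32912 = -5054164192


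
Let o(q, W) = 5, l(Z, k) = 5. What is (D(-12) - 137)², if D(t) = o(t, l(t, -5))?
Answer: 17424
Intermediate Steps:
D(t) = 5
(D(-12) - 137)² = (5 - 137)² = (-132)² = 17424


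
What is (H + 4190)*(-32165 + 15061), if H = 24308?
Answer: -487429792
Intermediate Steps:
(H + 4190)*(-32165 + 15061) = (24308 + 4190)*(-32165 + 15061) = 28498*(-17104) = -487429792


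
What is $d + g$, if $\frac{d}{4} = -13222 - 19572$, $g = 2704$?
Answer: $-128472$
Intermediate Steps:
$d = -131176$ ($d = 4 \left(-13222 - 19572\right) = 4 \left(-32794\right) = -131176$)
$d + g = -131176 + 2704 = -128472$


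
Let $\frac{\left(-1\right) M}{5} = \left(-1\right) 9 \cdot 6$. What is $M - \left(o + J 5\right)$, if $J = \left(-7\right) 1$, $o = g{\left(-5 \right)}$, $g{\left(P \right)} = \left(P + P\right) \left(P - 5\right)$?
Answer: $205$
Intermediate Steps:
$g{\left(P \right)} = 2 P \left(-5 + P\right)$
$o = 100$ ($o = 2 \left(-5\right) \left(-5 - 5\right) = 2 \left(-5\right) \left(-10\right) = 100$)
$M = 270$ ($M = - 5 \left(-1\right) 9 \cdot 6 = - 5 \left(\left(-9\right) 6\right) = \left(-5\right) \left(-54\right) = 270$)
$J = -7$
$M - \left(o + J 5\right) = 270 - \left(100 - 35\right) = 270 - 65 = 205$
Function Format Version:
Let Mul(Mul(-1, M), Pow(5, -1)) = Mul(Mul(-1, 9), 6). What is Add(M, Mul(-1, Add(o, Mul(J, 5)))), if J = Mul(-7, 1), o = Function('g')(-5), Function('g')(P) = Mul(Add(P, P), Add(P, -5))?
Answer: 205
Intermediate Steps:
Function('g')(P) = Mul(2, P, Add(-5, P)) (Function('g')(P) = Mul(Mul(2, P), Add(-5, P)) = Mul(2, P, Add(-5, P)))
o = 100 (o = Mul(2, -5, Add(-5, -5)) = Mul(2, -5, -10) = 100)
M = 270 (M = Mul(-5, Mul(Mul(-1, 9), 6)) = Mul(-5, Mul(-9, 6)) = Mul(-5, -54) = 270)
J = -7
Add(M, Mul(-1, Add(o, Mul(J, 5)))) = Add(270, Mul(-1, Add(100, Mul(-7, 5)))) = Add(270, Mul(-1, Add(100, -35))) = Add(270, Mul(-1, 65)) = Add(270, -65) = 205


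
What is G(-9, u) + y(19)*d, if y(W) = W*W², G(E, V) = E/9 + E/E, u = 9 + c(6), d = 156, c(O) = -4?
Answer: 1070004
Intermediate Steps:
u = 5 (u = 9 - 4 = 5)
G(E, V) = 1 + E/9 (G(E, V) = E*(⅑) + 1 = E/9 + 1 = 1 + E/9)
y(W) = W³
G(-9, u) + y(19)*d = (1 + (⅑)*(-9)) + 19³*156 = (1 - 1) + 6859*156 = 0 + 1070004 = 1070004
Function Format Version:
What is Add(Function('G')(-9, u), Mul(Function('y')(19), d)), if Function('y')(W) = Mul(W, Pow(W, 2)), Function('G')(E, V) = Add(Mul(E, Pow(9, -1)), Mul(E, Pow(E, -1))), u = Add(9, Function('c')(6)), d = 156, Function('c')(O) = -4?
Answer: 1070004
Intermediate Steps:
u = 5 (u = Add(9, -4) = 5)
Function('G')(E, V) = Add(1, Mul(Rational(1, 9), E)) (Function('G')(E, V) = Add(Mul(E, Rational(1, 9)), 1) = Add(Mul(Rational(1, 9), E), 1) = Add(1, Mul(Rational(1, 9), E)))
Function('y')(W) = Pow(W, 3)
Add(Function('G')(-9, u), Mul(Function('y')(19), d)) = Add(Add(1, Mul(Rational(1, 9), -9)), Mul(Pow(19, 3), 156)) = Add(Add(1, -1), Mul(6859, 156)) = Add(0, 1070004) = 1070004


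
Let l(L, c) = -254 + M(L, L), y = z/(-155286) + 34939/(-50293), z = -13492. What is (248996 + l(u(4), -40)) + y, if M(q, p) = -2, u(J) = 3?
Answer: 971302303015061/3904899399 ≈ 2.4874e+5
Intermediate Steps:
y = -2373492199/3904899399 (y = -13492/(-155286) + 34939/(-50293) = -13492*(-1/155286) + 34939*(-1/50293) = 6746/77643 - 34939/50293 = -2373492199/3904899399 ≈ -0.60782)
l(L, c) = -256 (l(L, c) = -254 - 2 = -256)
(248996 + l(u(4), -40)) + y = (248996 - 256) - 2373492199/3904899399 = 248740 - 2373492199/3904899399 = 971302303015061/3904899399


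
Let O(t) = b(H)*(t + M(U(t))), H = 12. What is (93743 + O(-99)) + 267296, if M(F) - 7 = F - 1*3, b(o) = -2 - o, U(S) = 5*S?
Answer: 369299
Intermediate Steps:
M(F) = 4 + F (M(F) = 7 + (F - 1*3) = 7 + (F - 3) = 7 + (-3 + F) = 4 + F)
O(t) = -56 - 84*t (O(t) = (-2 - 1*12)*(t + (4 + 5*t)) = (-2 - 12)*(4 + 6*t) = -14*(4 + 6*t) = -56 - 84*t)
(93743 + O(-99)) + 267296 = (93743 + (-56 - 84*(-99))) + 267296 = (93743 + (-56 + 8316)) + 267296 = (93743 + 8260) + 267296 = 102003 + 267296 = 369299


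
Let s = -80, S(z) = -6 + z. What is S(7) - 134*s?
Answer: 10721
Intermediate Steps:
S(7) - 134*s = (-6 + 7) - 134*(-80) = 1 + 10720 = 10721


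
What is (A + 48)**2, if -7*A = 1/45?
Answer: 228584161/99225 ≈ 2303.7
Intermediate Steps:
A = -1/315 (A = -1/7/45 = -1/7*1/45 = -1/315 ≈ -0.0031746)
(A + 48)**2 = (-1/315 + 48)**2 = (15119/315)**2 = 228584161/99225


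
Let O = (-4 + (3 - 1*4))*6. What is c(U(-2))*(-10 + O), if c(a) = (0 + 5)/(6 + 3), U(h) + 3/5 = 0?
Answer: -200/9 ≈ -22.222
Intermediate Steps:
U(h) = -⅗ (U(h) = -⅗ + 0 = -⅗)
c(a) = 5/9
O = -30 (O = (-4 + (3 - 4))*6 = (-4 - 1)*6 = -5*6 = -30)
c(U(-2))*(-10 + O) = 5*(-10 - 30)/9 = (5/9)*(-40) = -200/9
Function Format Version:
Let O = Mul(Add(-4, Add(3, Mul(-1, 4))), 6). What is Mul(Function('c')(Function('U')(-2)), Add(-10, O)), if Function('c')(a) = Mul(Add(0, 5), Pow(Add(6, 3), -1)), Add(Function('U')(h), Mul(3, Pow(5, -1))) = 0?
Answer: Rational(-200, 9) ≈ -22.222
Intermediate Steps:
Function('U')(h) = Rational(-3, 5) (Function('U')(h) = Add(Rational(-3, 5), 0) = Rational(-3, 5))
Function('c')(a) = Rational(5, 9) (Function('c')(a) = Mul(5, Pow(9, -1)) = Mul(5, Rational(1, 9)) = Rational(5, 9))
O = -30 (O = Mul(Add(-4, Add(3, -4)), 6) = Mul(Add(-4, -1), 6) = Mul(-5, 6) = -30)
Mul(Function('c')(Function('U')(-2)), Add(-10, O)) = Mul(Rational(5, 9), Add(-10, -30)) = Mul(Rational(5, 9), -40) = Rational(-200, 9)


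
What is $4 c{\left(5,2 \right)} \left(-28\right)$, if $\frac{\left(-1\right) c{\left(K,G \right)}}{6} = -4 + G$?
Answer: $-1344$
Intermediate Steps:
$c{\left(K,G \right)} = 24 - 6 G$ ($c{\left(K,G \right)} = - 6 \left(-4 + G\right) = 24 - 6 G$)
$4 c{\left(5,2 \right)} \left(-28\right) = 4 \left(24 - 12\right) \left(-28\right) = 4 \cdot 12 \left(-28\right) = 48 \left(-28\right) = -1344$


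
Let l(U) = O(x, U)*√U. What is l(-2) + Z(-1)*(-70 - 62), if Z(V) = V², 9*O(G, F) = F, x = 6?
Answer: -132 - 2*I*√2/9 ≈ -132.0 - 0.31427*I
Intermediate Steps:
O(G, F) = F/9
l(U) = U^(3/2)/9 (l(U) = (U/9)*√U = U^(3/2)/9)
l(-2) + Z(-1)*(-70 - 62) = (-2)^(3/2)/9 + (-1)²*(-70 - 62) = (-2*I*√2)/9 + 1*(-132) = -2*I*√2/9 - 132 = -132 - 2*I*√2/9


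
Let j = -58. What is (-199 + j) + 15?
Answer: -242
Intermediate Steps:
(-199 + j) + 15 = (-199 - 58) + 15 = -257 + 15 = -242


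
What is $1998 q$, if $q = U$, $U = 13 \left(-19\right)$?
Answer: $-493506$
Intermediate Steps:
$U = -247$
$q = -247$
$1998 q = 1998 \left(-247\right) = -493506$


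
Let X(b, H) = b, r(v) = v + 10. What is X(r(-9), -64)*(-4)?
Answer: -4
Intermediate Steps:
r(v) = 10 + v
X(r(-9), -64)*(-4) = (10 - 9)*(-4) = 1*(-4) = -4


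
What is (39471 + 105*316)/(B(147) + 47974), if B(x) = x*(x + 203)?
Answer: 72651/99424 ≈ 0.73072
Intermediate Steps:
B(x) = x*(203 + x)
(39471 + 105*316)/(B(147) + 47974) = (39471 + 105*316)/(147*(203 + 147) + 47974) = (39471 + 33180)/(147*350 + 47974) = 72651/(51450 + 47974) = 72651/99424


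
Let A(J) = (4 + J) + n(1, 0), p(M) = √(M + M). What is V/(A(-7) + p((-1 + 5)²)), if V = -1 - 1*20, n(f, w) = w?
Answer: -63/23 - 84*√2/23 ≈ -7.9041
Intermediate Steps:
p(M) = √2*√M (p(M) = √(2*M) = √2*√M)
A(J) = 4 + J (A(J) = (4 + J) + 0 = 4 + J)
V = -21 (V = -1 - 20 = -21)
V/(A(-7) + p((-1 + 5)²)) = -21/((4 - 7) + √2*√((-1 + 5)²)) = -21/(-3 + √2*√(4²)) = -21/(-3 + √2*√16) = -21/(-3 + √2*4) = -21/(-3 + 4*√2)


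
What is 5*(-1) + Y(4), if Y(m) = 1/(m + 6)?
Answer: -49/10 ≈ -4.9000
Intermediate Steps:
Y(m) = 1/(6 + m)
5*(-1) + Y(4) = 5*(-1) + 1/(6 + 4) = -5 + 1/10 = -5 + ⅒ = -49/10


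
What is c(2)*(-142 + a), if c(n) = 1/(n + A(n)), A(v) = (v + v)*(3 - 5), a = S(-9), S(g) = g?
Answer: 151/6 ≈ 25.167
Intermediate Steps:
a = -9
A(v) = -4*v (A(v) = (2*v)*(-2) = -4*v)
c(n) = -1/(3*n) (c(n) = 1/(n - 4*n) = 1/(-3*n) = -1/(3*n))
c(2)*(-142 + a) = (-⅓/2)*(-142 - 9) = -⅓*½*(-151) = -⅙*(-151) = 151/6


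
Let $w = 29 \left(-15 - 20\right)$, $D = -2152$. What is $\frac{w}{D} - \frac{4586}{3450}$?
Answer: $- \frac{3183661}{3712200} \approx -0.85762$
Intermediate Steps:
$w = -1015$ ($w = 29 \left(-35\right) = -1015$)
$\frac{w}{D} - \frac{4586}{3450} = - \frac{1015}{-2152} - \frac{4586}{3450} = \left(-1015\right) \left(- \frac{1}{2152}\right) - \frac{2293}{1725} = \frac{1015}{2152} - \frac{2293}{1725} = - \frac{3183661}{3712200}$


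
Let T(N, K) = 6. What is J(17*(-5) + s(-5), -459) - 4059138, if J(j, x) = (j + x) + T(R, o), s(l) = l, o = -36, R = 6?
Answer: -4059681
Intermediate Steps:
J(j, x) = 6 + j + x (J(j, x) = (j + x) + 6 = 6 + j + x)
J(17*(-5) + s(-5), -459) - 4059138 = (6 + (17*(-5) - 5) - 459) - 4059138 = (6 + (-85 - 5) - 459) - 4059138 = (6 - 90 - 459) - 4059138 = -543 - 4059138 = -4059681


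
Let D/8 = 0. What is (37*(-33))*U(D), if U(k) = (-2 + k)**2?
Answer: -4884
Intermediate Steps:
D = 0 (D = 8*0 = 0)
(37*(-33))*U(D) = (37*(-33))*(-2 + 0)**2 = -1221*(-2)**2 = -1221*4 = -4884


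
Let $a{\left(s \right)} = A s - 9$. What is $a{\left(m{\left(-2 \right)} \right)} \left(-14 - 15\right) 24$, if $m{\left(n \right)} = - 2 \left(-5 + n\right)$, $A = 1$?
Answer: $-3480$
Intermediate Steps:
$m{\left(n \right)} = 10 - 2 n$
$a{\left(s \right)} = -9 + s$ ($a{\left(s \right)} = 1 s - 9 = s - 9 = -9 + s$)
$a{\left(m{\left(-2 \right)} \right)} \left(-14 - 15\right) 24 = \left(-9 + \left(10 - -4\right)\right) \left(-14 - 15\right) 24 = \left(-9 + \left(10 + 4\right)\right) \left(-29\right) 24 = \left(-9 + 14\right) \left(-29\right) 24 = 5 \left(-29\right) 24 = \left(-145\right) 24 = -3480$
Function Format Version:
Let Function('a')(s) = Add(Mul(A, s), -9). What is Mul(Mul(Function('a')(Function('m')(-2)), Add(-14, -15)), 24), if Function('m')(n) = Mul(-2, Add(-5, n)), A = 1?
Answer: -3480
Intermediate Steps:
Function('m')(n) = Add(10, Mul(-2, n))
Function('a')(s) = Add(-9, s) (Function('a')(s) = Add(Mul(1, s), -9) = Add(s, -9) = Add(-9, s))
Mul(Mul(Function('a')(Function('m')(-2)), Add(-14, -15)), 24) = Mul(Mul(Add(-9, Add(10, Mul(-2, -2))), Add(-14, -15)), 24) = Mul(Mul(Add(-9, Add(10, 4)), -29), 24) = Mul(Mul(Add(-9, 14), -29), 24) = Mul(Mul(5, -29), 24) = Mul(-145, 24) = -3480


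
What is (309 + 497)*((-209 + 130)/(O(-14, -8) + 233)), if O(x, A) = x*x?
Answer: -4898/33 ≈ -148.42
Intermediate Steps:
O(x, A) = x**2
(309 + 497)*((-209 + 130)/(O(-14, -8) + 233)) = (309 + 497)*((-209 + 130)/((-14)**2 + 233)) = 806*(-79/(196 + 233)) = 806*(-79/429) = -4898/33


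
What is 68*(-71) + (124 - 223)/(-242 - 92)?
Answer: -1612453/334 ≈ -4827.7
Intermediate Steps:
68*(-71) + (124 - 223)/(-242 - 92) = -4828 - 99/(-334) = -4828 - 99*(-1/334) = -4828 + 99/334 = -1612453/334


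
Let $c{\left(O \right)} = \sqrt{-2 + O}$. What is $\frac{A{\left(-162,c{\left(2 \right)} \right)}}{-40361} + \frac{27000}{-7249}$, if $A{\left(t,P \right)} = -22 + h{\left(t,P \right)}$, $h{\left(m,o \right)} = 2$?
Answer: $- \frac{1089602020}{292576889} \approx -3.7242$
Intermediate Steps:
$A{\left(t,P \right)} = -20$ ($A{\left(t,P \right)} = -22 + 2 = -20$)
$\frac{A{\left(-162,c{\left(2 \right)} \right)}}{-40361} + \frac{27000}{-7249} = - \frac{20}{-40361} + \frac{27000}{-7249} = \left(-20\right) \left(- \frac{1}{40361}\right) + 27000 \left(- \frac{1}{7249}\right) = \frac{20}{40361} - \frac{27000}{7249} = - \frac{1089602020}{292576889}$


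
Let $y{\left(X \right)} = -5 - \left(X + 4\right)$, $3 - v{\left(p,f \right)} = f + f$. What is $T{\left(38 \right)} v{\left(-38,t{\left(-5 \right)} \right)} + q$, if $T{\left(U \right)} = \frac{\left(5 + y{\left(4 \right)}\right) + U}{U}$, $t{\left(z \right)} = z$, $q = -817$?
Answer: $- \frac{15328}{19} \approx -806.74$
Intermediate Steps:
$v{\left(p,f \right)} = 3 - 2 f$ ($v{\left(p,f \right)} = 3 - \left(f + f\right) = 3 - 2 f$)
$y{\left(X \right)} = -9 - X$ ($y{\left(X \right)} = -5 - \left(4 + X\right) = -9 - X$)
$T{\left(U \right)} = \frac{-8 + U}{U}$ ($T{\left(U \right)} = \frac{\left(5 - 13\right) + U}{U} = \frac{-8 + U}{U}$)
$T{\left(38 \right)} v{\left(-38,t{\left(-5 \right)} \right)} + q = \frac{-8 + 38}{38} \left(3 - -10\right) - 817 = \frac{1}{38} \cdot 30 \left(3 + 10\right) - 817 = \frac{15}{19} \cdot 13 - 817 = \frac{195}{19} - 817 = - \frac{15328}{19}$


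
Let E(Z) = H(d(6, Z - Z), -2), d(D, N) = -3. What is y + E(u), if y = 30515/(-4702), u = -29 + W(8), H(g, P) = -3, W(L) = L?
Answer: -44621/4702 ≈ -9.4898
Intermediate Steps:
u = -21 (u = -29 + 8 = -21)
E(Z) = -3
y = -30515/4702 (y = 30515*(-1/4702) = -30515/4702 ≈ -6.4898)
y + E(u) = -30515/4702 - 3 = -44621/4702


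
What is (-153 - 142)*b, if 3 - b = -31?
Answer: -10030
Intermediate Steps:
b = 34 (b = 3 - 1*(-31) = 3 + 31 = 34)
(-153 - 142)*b = (-153 - 142)*34 = -295*34 = -10030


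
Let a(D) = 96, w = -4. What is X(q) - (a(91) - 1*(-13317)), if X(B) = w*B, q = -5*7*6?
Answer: -12573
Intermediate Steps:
q = -210 (q = -35*6 = -210)
X(B) = -4*B
X(q) - (a(91) - 1*(-13317)) = -4*(-210) - (96 - 1*(-13317)) = 840 - (96 + 13317) = 840 - 1*13413 = 840 - 13413 = -12573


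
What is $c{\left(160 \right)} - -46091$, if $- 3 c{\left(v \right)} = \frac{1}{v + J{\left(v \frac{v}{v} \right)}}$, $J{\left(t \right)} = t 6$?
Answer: $\frac{154865759}{3360} \approx 46091.0$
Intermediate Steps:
$J{\left(t \right)} = 6 t$
$c{\left(v \right)} = - \frac{1}{21 v}$ ($c{\left(v \right)} = - \frac{1}{3 \left(v + 6 v \frac{v}{v}\right)} = - \frac{1}{3 \left(v + 6 v 1\right)} = - \frac{1}{3 \left(v + 6 v\right)} = - \frac{1}{3 \cdot 7 v} = - \frac{\frac{1}{7} \frac{1}{v}}{3} = - \frac{1}{21 v}$)
$c{\left(160 \right)} - -46091 = - \frac{1}{21 \cdot 160} - -46091 = \left(- \frac{1}{21}\right) \frac{1}{160} + 46091 = - \frac{1}{3360} + 46091 = \frac{154865759}{3360}$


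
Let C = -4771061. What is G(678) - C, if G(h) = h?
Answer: 4771739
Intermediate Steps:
G(678) - C = 678 - 1*(-4771061) = 678 + 4771061 = 4771739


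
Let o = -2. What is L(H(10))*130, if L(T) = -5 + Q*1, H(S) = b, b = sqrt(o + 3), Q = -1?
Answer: -780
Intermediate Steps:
b = 1 (b = sqrt(-2 + 3) = sqrt(1) = 1)
H(S) = 1
L(T) = -6 (L(T) = -5 - 1*1 = -5 - 1 = -6)
L(H(10))*130 = -6*130 = -780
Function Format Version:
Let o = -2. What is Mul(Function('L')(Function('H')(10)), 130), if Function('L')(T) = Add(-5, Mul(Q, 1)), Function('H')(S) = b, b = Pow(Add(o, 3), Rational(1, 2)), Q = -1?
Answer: -780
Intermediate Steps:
b = 1 (b = Pow(Add(-2, 3), Rational(1, 2)) = Pow(1, Rational(1, 2)) = 1)
Function('H')(S) = 1
Function('L')(T) = -6 (Function('L')(T) = Add(-5, Mul(-1, 1)) = Add(-5, -1) = -6)
Mul(Function('L')(Function('H')(10)), 130) = Mul(-6, 130) = -780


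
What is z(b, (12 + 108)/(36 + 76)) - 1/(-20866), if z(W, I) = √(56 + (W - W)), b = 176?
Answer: 1/20866 + 2*√14 ≈ 7.4834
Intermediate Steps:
z(W, I) = 2*√14 (z(W, I) = √(56 + 0) = √56 = 2*√14)
z(b, (12 + 108)/(36 + 76)) - 1/(-20866) = 2*√14 - 1/(-20866) = 2*√14 - 1*(-1/20866) = 2*√14 + 1/20866 = 1/20866 + 2*√14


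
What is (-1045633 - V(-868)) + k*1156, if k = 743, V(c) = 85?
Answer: -186810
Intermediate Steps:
(-1045633 - V(-868)) + k*1156 = (-1045633 - 1*85) + 743*1156 = (-1045633 - 85) + 858908 = -1045718 + 858908 = -186810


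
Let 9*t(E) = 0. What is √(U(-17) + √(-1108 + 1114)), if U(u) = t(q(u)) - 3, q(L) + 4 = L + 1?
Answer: √(-3 + √6) ≈ 0.74196*I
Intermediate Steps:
q(L) = -3 + L (q(L) = -4 + (L + 1) = -4 + (1 + L) = -3 + L)
t(E) = 0 (t(E) = (⅑)*0 = 0)
U(u) = -3 (U(u) = 0 - 3 = -3)
√(U(-17) + √(-1108 + 1114)) = √(-3 + √(-1108 + 1114)) = √(-3 + √6)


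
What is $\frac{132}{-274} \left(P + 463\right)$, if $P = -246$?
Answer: $- \frac{14322}{137} \approx -104.54$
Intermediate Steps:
$\frac{132}{-274} \left(P + 463\right) = \frac{132}{-274} \left(-246 + 463\right) = 132 \left(- \frac{1}{274}\right) 217 = \left(- \frac{66}{137}\right) 217 = - \frac{14322}{137}$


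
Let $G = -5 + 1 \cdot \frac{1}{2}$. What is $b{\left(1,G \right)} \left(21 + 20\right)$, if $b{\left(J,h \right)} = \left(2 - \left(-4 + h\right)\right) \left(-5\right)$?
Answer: $- \frac{4305}{2} \approx -2152.5$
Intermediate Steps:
$G = - \frac{9}{2}$ ($G = -5 + 1 \cdot \frac{1}{2} = -5 + \frac{1}{2} = - \frac{9}{2} \approx -4.5$)
$b{\left(J,h \right)} = -30 + 5 h$ ($b{\left(J,h \right)} = \left(6 - h\right) \left(-5\right) = -30 + 5 h$)
$b{\left(1,G \right)} \left(21 + 20\right) = \left(-30 + 5 \left(- \frac{9}{2}\right)\right) \left(21 + 20\right) = \left(-30 - \frac{45}{2}\right) 41 = \left(- \frac{105}{2}\right) 41 = - \frac{4305}{2}$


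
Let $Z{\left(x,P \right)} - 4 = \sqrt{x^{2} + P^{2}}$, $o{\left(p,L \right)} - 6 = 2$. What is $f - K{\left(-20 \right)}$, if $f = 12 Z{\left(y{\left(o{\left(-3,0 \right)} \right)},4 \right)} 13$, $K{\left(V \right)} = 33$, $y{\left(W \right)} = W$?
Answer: $591 + 624 \sqrt{5} \approx 1986.3$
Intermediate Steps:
$o{\left(p,L \right)} = 8$ ($o{\left(p,L \right)} = 6 + 2 = 8$)
$Z{\left(x,P \right)} = 4 + \sqrt{P^{2} + x^{2}}$ ($Z{\left(x,P \right)} = 4 + \sqrt{x^{2} + P^{2}} = 4 + \sqrt{P^{2} + x^{2}}$)
$f = 624 + 624 \sqrt{5}$ ($f = 12 \left(4 + \sqrt{4^{2} + 8^{2}}\right) 13 = 12 \left(4 + \sqrt{16 + 64}\right) 13 = 12 \left(4 + \sqrt{80}\right) 13 = 12 \left(4 + 4 \sqrt{5}\right) 13 = \left(48 + 48 \sqrt{5}\right) 13 = 624 + 624 \sqrt{5} \approx 2019.3$)
$f - K{\left(-20 \right)} = \left(624 + 624 \sqrt{5}\right) - 33 = 591 + 624 \sqrt{5}$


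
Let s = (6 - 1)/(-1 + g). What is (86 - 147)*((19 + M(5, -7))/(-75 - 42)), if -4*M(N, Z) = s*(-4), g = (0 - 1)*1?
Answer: 671/78 ≈ 8.6026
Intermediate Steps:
g = -1 (g = -1*1 = -1)
s = -5/2 (s = (6 - 1)/(-1 - 1) = 5/(-2) = 5*(-½) = -5/2 ≈ -2.5000)
M(N, Z) = -5/2 (M(N, Z) = -(-5)*(-4)/8 = -¼*10 = -5/2)
(86 - 147)*((19 + M(5, -7))/(-75 - 42)) = (86 - 147)*((19 - 5/2)/(-75 - 42)) = -2013/(2*(-117)) = -2013*(-1)/(2*117) = -61*(-11/78) = 671/78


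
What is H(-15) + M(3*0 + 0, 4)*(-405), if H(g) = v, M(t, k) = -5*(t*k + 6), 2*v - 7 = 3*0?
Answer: 24307/2 ≈ 12154.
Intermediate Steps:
v = 7/2 (v = 7/2 + (3*0)/2 = 7/2 + (½)*0 = 7/2 + 0 = 7/2 ≈ 3.5000)
M(t, k) = -30 - 5*k*t (M(t, k) = -5*(k*t + 6) = -5*(6 + k*t) = -30 - 5*k*t)
H(g) = 7/2
H(-15) + M(3*0 + 0, 4)*(-405) = 7/2 + (-30 - 5*4*(3*0 + 0))*(-405) = 7/2 + (-30 - 5*4*(0 + 0))*(-405) = 7/2 + (-30 - 5*4*0)*(-405) = 7/2 + (-30 + 0)*(-405) = 7/2 - 30*(-405) = 7/2 + 12150 = 24307/2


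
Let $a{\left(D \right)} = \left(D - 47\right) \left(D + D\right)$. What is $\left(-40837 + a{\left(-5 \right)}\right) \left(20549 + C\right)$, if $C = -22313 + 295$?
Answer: $59225673$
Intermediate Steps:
$C = -22018$
$a{\left(D \right)} = 2 D \left(-47 + D\right)$ ($a{\left(D \right)} = \left(-47 + D\right) 2 D = 2 D \left(-47 + D\right)$)
$\left(-40837 + a{\left(-5 \right)}\right) \left(20549 + C\right) = \left(-40837 + 2 \left(-5\right) \left(-47 - 5\right)\right) \left(20549 - 22018\right) = \left(-40837 + 2 \left(-5\right) \left(-52\right)\right) \left(-1469\right) = \left(-40837 + 520\right) \left(-1469\right) = \left(-40317\right) \left(-1469\right) = 59225673$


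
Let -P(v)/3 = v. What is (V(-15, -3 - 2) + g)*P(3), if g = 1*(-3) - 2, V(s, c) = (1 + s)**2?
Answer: -1719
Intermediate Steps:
P(v) = -3*v
g = -5 (g = -3 - 2 = -5)
(V(-15, -3 - 2) + g)*P(3) = ((1 - 15)**2 - 5)*(-3*3) = ((-14)**2 - 5)*(-9) = (196 - 5)*(-9) = 191*(-9) = -1719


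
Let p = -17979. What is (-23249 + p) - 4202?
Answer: -45430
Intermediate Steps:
(-23249 + p) - 4202 = (-23249 - 17979) - 4202 = -41228 - 4202 = -45430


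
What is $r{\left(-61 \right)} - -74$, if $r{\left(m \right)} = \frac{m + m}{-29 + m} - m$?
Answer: $\frac{6136}{45} \approx 136.36$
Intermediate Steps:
$r{\left(m \right)} = - m + \frac{2 m}{-29 + m}$ ($r{\left(m \right)} = \frac{2 m}{-29 + m} - m = - m + \frac{2 m}{-29 + m}$)
$r{\left(-61 \right)} - -74 = - \frac{61 \left(31 - -61\right)}{-29 - 61} - -74 = - \frac{61 \left(31 + 61\right)}{-90} + 74 = \left(-61\right) \left(- \frac{1}{90}\right) 92 + 74 = \frac{2806}{45} + 74 = \frac{6136}{45}$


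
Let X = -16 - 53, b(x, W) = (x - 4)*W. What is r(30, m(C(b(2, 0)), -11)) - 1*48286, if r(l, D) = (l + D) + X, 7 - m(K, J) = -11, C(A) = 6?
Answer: -48307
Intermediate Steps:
b(x, W) = W*(-4 + x) (b(x, W) = (-4 + x)*W = W*(-4 + x))
X = -69
m(K, J) = 18 (m(K, J) = 7 - 1*(-11) = 7 + 11 = 18)
r(l, D) = -69 + D + l (r(l, D) = (l + D) - 69 = (D + l) - 69 = -69 + D + l)
r(30, m(C(b(2, 0)), -11)) - 1*48286 = (-69 + 18 + 30) - 1*48286 = -21 - 48286 = -48307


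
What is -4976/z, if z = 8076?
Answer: -1244/2019 ≈ -0.61615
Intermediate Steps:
-4976/z = -4976/8076 = -4976*1/8076 = -1244/2019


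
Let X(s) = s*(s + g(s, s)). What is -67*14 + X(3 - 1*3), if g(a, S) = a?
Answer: -938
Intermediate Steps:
X(s) = 2*s² (X(s) = s*(s + s) = s*(2*s) = 2*s²)
-67*14 + X(3 - 1*3) = -67*14 + 2*(3 - 1*3)² = -938 + 2*(3 - 3)² = -938 + 2*0² = -938 + 2*0 = -938 + 0 = -938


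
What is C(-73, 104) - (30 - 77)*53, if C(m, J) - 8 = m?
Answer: 2426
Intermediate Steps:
C(m, J) = 8 + m
C(-73, 104) - (30 - 77)*53 = (8 - 73) - (30 - 77)*53 = -65 - (-47)*53 = -65 - 1*(-2491) = -65 + 2491 = 2426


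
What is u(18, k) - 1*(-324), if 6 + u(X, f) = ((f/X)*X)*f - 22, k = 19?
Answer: 657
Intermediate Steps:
u(X, f) = -28 + f² (u(X, f) = -6 + (((f/X)*X)*f - 22) = -6 + (f*f - 22) = -6 + (f² - 22) = -6 + (-22 + f²) = -28 + f²)
u(18, k) - 1*(-324) = (-28 + 19²) - 1*(-324) = (-28 + 361) + 324 = 333 + 324 = 657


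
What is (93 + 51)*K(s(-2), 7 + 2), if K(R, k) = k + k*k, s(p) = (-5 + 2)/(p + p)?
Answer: 12960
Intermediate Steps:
s(p) = -3/(2*p) (s(p) = -3*1/(2*p) = -3/(2*p))
K(R, k) = k + k²
(93 + 51)*K(s(-2), 7 + 2) = (93 + 51)*((7 + 2)*(1 + (7 + 2))) = 144*(9*(1 + 9)) = 144*(9*10) = 144*90 = 12960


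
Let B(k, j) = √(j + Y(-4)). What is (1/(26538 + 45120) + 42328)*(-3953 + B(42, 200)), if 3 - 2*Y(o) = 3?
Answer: -11990001728225/71658 + 15165699125*√2/35829 ≈ -1.6672e+8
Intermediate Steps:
Y(o) = 0 (Y(o) = 3/2 - ½*3 = 3/2 - 3/2 = 0)
B(k, j) = √j (B(k, j) = √(j + 0) = √j)
(1/(26538 + 45120) + 42328)*(-3953 + B(42, 200)) = (1/(26538 + 45120) + 42328)*(-3953 + √200) = (1/71658 + 42328)*(-3953 + 10*√2) = 3033139825*(-3953 + 10*√2)/71658 = -11990001728225/71658 + 15165699125*√2/35829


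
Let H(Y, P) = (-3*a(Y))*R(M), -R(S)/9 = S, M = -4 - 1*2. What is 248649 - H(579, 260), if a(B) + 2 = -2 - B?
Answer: 154203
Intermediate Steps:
M = -6 (M = -4 - 2 = -6)
a(B) = -4 - B (a(B) = -2 + (-2 - B) = -4 - B)
R(S) = -9*S
H(Y, P) = 648 + 162*Y (H(Y, P) = (-3*(-4 - Y))*(-9*(-6)) = (12 + 3*Y)*54 = 648 + 162*Y)
248649 - H(579, 260) = 248649 - (648 + 162*579) = 248649 - (648 + 93798) = 248649 - 1*94446 = 248649 - 94446 = 154203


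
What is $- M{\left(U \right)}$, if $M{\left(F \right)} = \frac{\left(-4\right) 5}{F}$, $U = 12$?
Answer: $\frac{5}{3} \approx 1.6667$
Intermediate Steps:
$M{\left(F \right)} = - \frac{20}{F}$
$- M{\left(U \right)} = - \frac{-20}{12} = \left(-1\right) \left(- \frac{5}{3}\right) = \frac{5}{3}$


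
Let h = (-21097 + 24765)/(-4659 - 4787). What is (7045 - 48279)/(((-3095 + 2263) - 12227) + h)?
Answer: 194748182/61679491 ≈ 3.1574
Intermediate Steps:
h = -1834/4723 (h = 3668/(-9446) = 3668*(-1/9446) = -1834/4723 ≈ -0.38831)
(7045 - 48279)/(((-3095 + 2263) - 12227) + h) = (7045 - 48279)/(((-3095 + 2263) - 12227) - 1834/4723) = -41234/((-832 - 12227) - 1834/4723) = -41234/(-13059 - 1834/4723) = -41234/(-61679491/4723) = -41234*(-4723/61679491) = 194748182/61679491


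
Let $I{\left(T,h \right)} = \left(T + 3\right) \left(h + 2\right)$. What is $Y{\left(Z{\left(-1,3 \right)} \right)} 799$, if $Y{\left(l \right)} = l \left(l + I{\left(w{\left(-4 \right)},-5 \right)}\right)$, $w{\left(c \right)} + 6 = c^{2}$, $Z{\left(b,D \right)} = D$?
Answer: $-86292$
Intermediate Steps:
$w{\left(c \right)} = -6 + c^{2}$
$I{\left(T,h \right)} = \left(2 + h\right) \left(3 + T\right)$ ($I{\left(T,h \right)} = \left(3 + T\right) \left(2 + h\right) = \left(2 + h\right) \left(3 + T\right)$)
$Y{\left(l \right)} = l \left(-39 + l\right)$ ($Y{\left(l \right)} = l \left(l + \left(6 + 2 \left(-6 + \left(-4\right)^{2}\right) + 3 \left(-5\right) + \left(-6 + \left(-4\right)^{2}\right) \left(-5\right)\right)\right) = l \left(l + \left(6 + 2 \left(-6 + 16\right) - 15 + \left(-6 + 16\right) \left(-5\right)\right)\right) = l \left(l + \left(6 + 2 \cdot 10 - 15 + 10 \left(-5\right)\right)\right) = l \left(l + \left(6 + 20 - 15 - 50\right)\right) = l \left(l - 39\right) = l \left(-39 + l\right)$)
$Y{\left(Z{\left(-1,3 \right)} \right)} 799 = 3 \left(-39 + 3\right) 799 = 3 \left(-36\right) 799 = \left(-108\right) 799 = -86292$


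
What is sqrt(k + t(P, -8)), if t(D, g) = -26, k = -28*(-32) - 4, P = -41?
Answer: sqrt(866) ≈ 29.428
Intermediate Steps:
k = 892 (k = 896 - 4 = 892)
sqrt(k + t(P, -8)) = sqrt(892 - 26) = sqrt(866)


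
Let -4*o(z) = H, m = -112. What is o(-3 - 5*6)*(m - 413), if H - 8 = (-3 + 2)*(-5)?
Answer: 6825/4 ≈ 1706.3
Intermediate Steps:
H = 13 (H = 8 + (-3 + 2)*(-5) = 8 - 1*(-5) = 8 + 5 = 13)
o(z) = -13/4 (o(z) = -¼*13 = -13/4)
o(-3 - 5*6)*(m - 413) = -13*(-112 - 413)/4 = -13/4*(-525) = 6825/4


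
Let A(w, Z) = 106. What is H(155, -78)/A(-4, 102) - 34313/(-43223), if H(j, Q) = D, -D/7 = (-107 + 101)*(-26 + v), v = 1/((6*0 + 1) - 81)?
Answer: -1743401203/183265520 ≈ -9.5130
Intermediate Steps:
v = -1/80 (v = 1/((0 + 1) - 81) = 1/(1 - 81) = 1/(-80) = -1/80 ≈ -0.012500)
D = -43701/40 (D = -7*(-107 + 101)*(-26 - 1/80) = -(-42)*(-2081)/80 = -7*6243/40 = -43701/40 ≈ -1092.5)
H(j, Q) = -43701/40
H(155, -78)/A(-4, 102) - 34313/(-43223) = -43701/40/106 - 34313/(-43223) = -43701/40*1/106 - 34313*(-1/43223) = -43701/4240 + 34313/43223 = -1743401203/183265520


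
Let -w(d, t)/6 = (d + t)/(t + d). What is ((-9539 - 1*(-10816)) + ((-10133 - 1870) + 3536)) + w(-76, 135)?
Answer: -7196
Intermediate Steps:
w(d, t) = -6 (w(d, t) = -6*(d + t)/(t + d) = -6*(d + t)/(d + t) = -6*1 = -6)
((-9539 - 1*(-10816)) + ((-10133 - 1870) + 3536)) + w(-76, 135) = ((-9539 - 1*(-10816)) + ((-10133 - 1870) + 3536)) - 6 = ((-9539 + 10816) + (-12003 + 3536)) - 6 = (1277 - 8467) - 6 = -7190 - 6 = -7196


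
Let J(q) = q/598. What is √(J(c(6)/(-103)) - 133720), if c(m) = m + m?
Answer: I*√126827430732262/30797 ≈ 365.68*I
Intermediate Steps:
c(m) = 2*m
J(q) = q/598 (J(q) = q*(1/598) = q/598)
√(J(c(6)/(-103)) - 133720) = √(((2*6)/(-103))/598 - 133720) = √((12*(-1/103))/598 - 133720) = √((1/598)*(-12/103) - 133720) = √(-6/30797 - 133720) = √(-4118174846/30797) = I*√126827430732262/30797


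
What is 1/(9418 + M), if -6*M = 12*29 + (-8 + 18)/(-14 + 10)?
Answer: 12/112325 ≈ 0.00010683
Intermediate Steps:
M = -691/12 (M = -(12*29 + (-8 + 18)/(-14 + 10))/6 = -(348 + 10/(-4))/6 = -(348 + 10*(-1/4))/6 = -(348 - 5/2)/6 = -1/6*691/2 = -691/12 ≈ -57.583)
1/(9418 + M) = 1/(9418 - 691/12) = 1/(112325/12) = 12/112325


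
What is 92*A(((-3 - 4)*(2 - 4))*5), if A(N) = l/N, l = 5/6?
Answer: 23/21 ≈ 1.0952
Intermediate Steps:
l = ⅚ (l = 5*(⅙) = ⅚ ≈ 0.83333)
A(N) = 5/(6*N)
92*A(((-3 - 4)*(2 - 4))*5) = 92*(5/(6*((((-3 - 4)*(2 - 4))*5)))) = 92*(5/(6*((-7*(-2)*5)))) = 92*(5/(6*((14*5)))) = 92*((⅚)/70) = 92*((⅚)*(1/70)) = 92*(1/84) = 23/21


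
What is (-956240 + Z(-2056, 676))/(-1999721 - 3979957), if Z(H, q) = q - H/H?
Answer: 955565/5979678 ≈ 0.15980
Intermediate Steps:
Z(H, q) = -1 + q (Z(H, q) = q - 1*1 = q - 1 = -1 + q)
(-956240 + Z(-2056, 676))/(-1999721 - 3979957) = (-956240 + (-1 + 676))/(-1999721 - 3979957) = (-956240 + 675)/(-5979678) = -955565*(-1/5979678) = 955565/5979678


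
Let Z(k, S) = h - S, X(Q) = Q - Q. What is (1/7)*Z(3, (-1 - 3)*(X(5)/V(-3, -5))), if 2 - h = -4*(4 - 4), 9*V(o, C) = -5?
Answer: 2/7 ≈ 0.28571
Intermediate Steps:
V(o, C) = -5/9 (V(o, C) = (1/9)*(-5) = -5/9)
X(Q) = 0
h = 2 (h = 2 - (-4)*(4 - 4) = 2 - (-4)*0 = 2 - 1*0 = 2 + 0 = 2)
Z(k, S) = 2 - S
(1/7)*Z(3, (-1 - 3)*(X(5)/V(-3, -5))) = (1/7)*(2 - (-1 - 3)*0/(-5/9)) = ((1/7)*1)*(2 - (-4)*0*(-9/5)) = (2 - (-4)*0)/7 = (2 - 1*0)/7 = (2 + 0)/7 = (1/7)*2 = 2/7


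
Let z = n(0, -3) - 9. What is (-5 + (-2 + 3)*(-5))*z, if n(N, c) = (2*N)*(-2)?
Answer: 90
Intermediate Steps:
n(N, c) = -4*N
z = -9 (z = -4*0 - 9 = 0 - 9 = -9)
(-5 + (-2 + 3)*(-5))*z = (-5 + (-2 + 3)*(-5))*(-9) = (-5 + 1*(-5))*(-9) = (-5 - 5)*(-9) = -10*(-9) = 90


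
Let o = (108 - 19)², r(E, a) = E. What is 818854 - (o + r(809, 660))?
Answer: 810124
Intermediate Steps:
o = 7921 (o = 89² = 7921)
818854 - (o + r(809, 660)) = 818854 - (7921 + 809) = 818854 - 1*8730 = 818854 - 8730 = 810124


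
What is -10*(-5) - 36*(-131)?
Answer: 4766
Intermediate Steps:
-10*(-5) - 36*(-131) = 50 + 4716 = 4766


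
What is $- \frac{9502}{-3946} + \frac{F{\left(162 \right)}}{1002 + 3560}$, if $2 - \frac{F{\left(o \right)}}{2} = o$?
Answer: $\frac{10521351}{4500413} \approx 2.3379$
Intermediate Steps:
$F{\left(o \right)} = 4 - 2 o$
$- \frac{9502}{-3946} + \frac{F{\left(162 \right)}}{1002 + 3560} = - \frac{9502}{-3946} + \frac{4 - 324}{1002 + 3560} = \left(-9502\right) \left(- \frac{1}{3946}\right) + \frac{4 - 324}{4562} = \frac{4751}{1973} - \frac{160}{2281} = \frac{10521351}{4500413}$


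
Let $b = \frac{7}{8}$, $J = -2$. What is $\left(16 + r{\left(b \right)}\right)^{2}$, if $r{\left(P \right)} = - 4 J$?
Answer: $576$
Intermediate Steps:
$b = \frac{7}{8}$ ($b = 7 \cdot \frac{1}{8} = \frac{7}{8} \approx 0.875$)
$r{\left(P \right)} = 8$ ($r{\left(P \right)} = \left(-4\right) \left(-2\right) = 8$)
$\left(16 + r{\left(b \right)}\right)^{2} = \left(16 + 8\right)^{2} = 24^{2} = 576$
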